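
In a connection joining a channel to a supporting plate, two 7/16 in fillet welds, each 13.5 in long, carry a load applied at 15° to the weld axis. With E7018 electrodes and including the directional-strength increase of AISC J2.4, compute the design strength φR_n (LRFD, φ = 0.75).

φR_n ≈ 280 kips

E70XX → F_EXX = 70 ksi.
t_e = 0.707 × 0.4375 = 0.3093 in; A_we = 0.3093 × 27 = 8.351 in².
Directional factor: 1.0 + 0.5 sin^1.5(15°) = 1.066.
F_nw = 0.6 × 70 × 1.066 = 44.77 ksi.
φR_n = 0.75 × 44.77 × 8.351 = 280.4 kips.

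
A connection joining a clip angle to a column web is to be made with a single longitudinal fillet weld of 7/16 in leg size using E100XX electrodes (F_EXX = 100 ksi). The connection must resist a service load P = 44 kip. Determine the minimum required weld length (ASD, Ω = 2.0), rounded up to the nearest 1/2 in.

L = 5 in

Throat t_e = 0.707 × 0.4375 = 0.3093 in.
r_n/Ω = (0.6 × 100 × 0.3093) / 2.0 = 9.279 kip/in.
L_req = P / (r_n/Ω) = 44 / 9.279 = 4.742 in total.
Round up → use L = 5 in.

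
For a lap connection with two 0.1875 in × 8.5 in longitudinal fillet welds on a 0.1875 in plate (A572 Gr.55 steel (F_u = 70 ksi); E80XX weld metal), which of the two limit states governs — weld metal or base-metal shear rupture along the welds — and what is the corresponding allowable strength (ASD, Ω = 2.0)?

E80XX → F_EXX = 80 ksi.
t_e = 0.707 × 0.1875 = 0.1326 in; L = 17 in.
Weld metal: R_n/Ω = (1/2.0) × 0.6 × 80 × 0.1326 × 17 = 54.09 kips.
Base metal (shear rupture): R_n/Ω = (1/2.0) × 0.6 × 70 × 0.1875 × 17 = 66.94 kips.
Governing: weld metal.

R_n/Ω ≈ 54.1 kips (weld metal governs)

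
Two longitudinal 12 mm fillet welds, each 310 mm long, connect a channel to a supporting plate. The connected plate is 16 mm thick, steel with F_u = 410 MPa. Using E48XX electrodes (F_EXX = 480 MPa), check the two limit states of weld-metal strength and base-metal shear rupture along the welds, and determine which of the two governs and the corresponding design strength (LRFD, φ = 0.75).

φR_n ≈ 1140 kN (weld metal governs)

t_e = 0.707 × 12 = 8.484 mm; L = 620 mm.
Weld metal: φR_n = 0.75 × 0.6 × 480 × 8.484 × 620 × 10⁻³ = 1136 kN.
Base metal (shear rupture): φR_n = 0.75 × 0.6 × 410 × 16 × 620 × 10⁻³ = 1830 kN.
Governing: weld metal.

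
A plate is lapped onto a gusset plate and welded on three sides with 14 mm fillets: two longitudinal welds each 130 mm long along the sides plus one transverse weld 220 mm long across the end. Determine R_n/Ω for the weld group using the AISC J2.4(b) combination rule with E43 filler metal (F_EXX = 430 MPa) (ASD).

t_e = 0.707 × 14 = 9.898 mm.
R_nwl = 0.6 × 430 × 9.898 × 260 × 10⁻³ = 664 kN (longitudinal, 2 welds).
R_nwt = 0.6 × 430 × 9.898 × 220 × 10⁻³ = 561.8 kN (transverse, base value).
(i) R_nwl + R_nwt = 1226 kN; (ii) 0.85 R_nwl + 1.5 R_nwt = 1407 kN.
R_n = max = 1407 kN [governs: (ii)]; R_n/Ω = 703.5 kN.

R_n/Ω ≈ 704 kN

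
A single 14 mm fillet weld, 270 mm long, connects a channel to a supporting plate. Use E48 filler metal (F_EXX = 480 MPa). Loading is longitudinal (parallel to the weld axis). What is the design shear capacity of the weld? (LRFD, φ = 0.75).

Effective throat t_e = 0.707 × 14 = 9.898 mm.
Total length L = 270 mm; A_we = 9.898 × 270 = 2672 mm².
F_nw = 0.6 F_EXX = 0.6 × 480 = 288 MPa.
φR_n = 0.75 × 288 × 2672 × 10⁻³ = 577.3 kN.

φR_n ≈ 577 kN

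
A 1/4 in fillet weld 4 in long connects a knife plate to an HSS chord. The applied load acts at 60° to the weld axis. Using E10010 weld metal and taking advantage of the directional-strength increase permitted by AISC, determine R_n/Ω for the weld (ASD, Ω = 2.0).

R_n/Ω ≈ 29.8 kip

E100XX → F_EXX = 100 ksi.
t_e = 0.707 × 0.25 = 0.1767 in; A_we = 0.1767 × 4 = 0.707 in².
Directional factor: 1.0 + 0.5 sin^1.5(60°) = 1.403.
F_nw = 0.6 × 100 × 1.403 = 84.18 ksi.
R_n/Ω = (84.18 × 0.707) / 2.0 = 29.76 kip.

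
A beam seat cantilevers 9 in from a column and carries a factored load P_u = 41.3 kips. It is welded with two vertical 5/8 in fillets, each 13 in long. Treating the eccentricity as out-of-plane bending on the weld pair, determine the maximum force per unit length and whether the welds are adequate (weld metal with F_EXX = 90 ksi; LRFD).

L_w = 2 × 13 = 26 in; section modulus (unit throat) S = 2 × L²/6 = 56.33 in².
Direct shear f_v = P/L_w = 41.3/26 = 1.588 kip/in.
Moment M = P × e = 41.3 × 9 = 371.7 kip·in; bending f_b = M/S = 6.598 kip/in.
f_max = √(f_v² + f_b²) = √(1.588² + 6.598²) = 6.787 kip/in.
φr_n = 0.75 × 0.6 × 90 × (0.707 × 0.625) = 17.9 kip/in → adequate.

f_max ≈ 6.79 kip/in; adequate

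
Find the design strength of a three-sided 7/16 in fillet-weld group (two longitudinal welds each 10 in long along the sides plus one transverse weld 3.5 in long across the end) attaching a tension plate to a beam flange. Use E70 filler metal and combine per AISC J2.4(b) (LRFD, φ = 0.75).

φR_n ≈ 229 kip

E70XX → F_EXX = 70 ksi.
t_e = 0.707 × 0.4375 = 0.3093 in.
R_nwl = 0.6 × 70 × 0.3093 × 20 = 259.8 kip (longitudinal, 2 welds).
R_nwt = 0.6 × 70 × 0.3093 × 3.5 = 45.47 kip (transverse, base value).
(i) R_nwl + R_nwt = 305.3 kip; (ii) 0.85 R_nwl + 1.5 R_nwt = 289.1 kip.
R_n = max = 305.3 kip [governs: (i)]; φR_n = 229 kip.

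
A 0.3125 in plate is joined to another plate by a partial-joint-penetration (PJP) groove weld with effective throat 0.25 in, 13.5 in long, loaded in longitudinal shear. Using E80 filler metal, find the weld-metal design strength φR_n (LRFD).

E80XX → F_EXX = 80 ksi.
Effective throat (given) t_e = 0.25 in.
A_we = 0.25 × 13.5 = 3.375 in².
F_nw = 0.6 F_EXX = 48 ksi.
φR_n = 0.75 × 48 × 3.375 = 121.5 kips.

φR_n ≈ 122 kips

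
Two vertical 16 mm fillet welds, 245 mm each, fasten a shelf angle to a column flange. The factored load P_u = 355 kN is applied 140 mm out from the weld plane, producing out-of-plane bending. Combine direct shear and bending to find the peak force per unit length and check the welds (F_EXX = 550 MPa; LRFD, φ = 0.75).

L_w = 2 × 245 = 490 mm; section modulus (unit throat) S = 2 × L²/6 = 20010 mm².
Direct shear f_v = P/L_w = 355×10³/490 = 724.5 N/mm.
Moment M = P × e = 355×10³ × 140 = 49700000 N·mm; bending f_b = M/S = 2484 N/mm.
f_max = √(f_v² + f_b²) = √(724.5² + 2484²) = 2587 N/mm.
φr_n = 0.75 × 0.6 × 550 × (0.707 × 16) = 2800 N/mm → adequate.

f_max ≈ 2590 N/mm; adequate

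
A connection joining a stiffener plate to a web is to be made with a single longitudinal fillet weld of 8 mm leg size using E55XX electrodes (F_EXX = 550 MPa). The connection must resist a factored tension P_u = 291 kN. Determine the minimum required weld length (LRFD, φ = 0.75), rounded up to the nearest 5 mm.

L = 210 mm

Throat t_e = 0.707 × 8 = 5.656 mm.
φr_n = 0.75 × 0.6 × 550 × 5.656 × 10⁻³ = 1.4 kN/mm.
L_req = P_u / φr_n = 291 / 1.4 = 207.9 mm total.
Round up → use L = 210 mm.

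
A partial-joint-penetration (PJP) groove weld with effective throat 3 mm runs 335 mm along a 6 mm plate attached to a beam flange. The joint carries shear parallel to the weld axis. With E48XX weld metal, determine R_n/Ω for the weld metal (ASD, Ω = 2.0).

R_n/Ω ≈ 145 kN

E48XX → F_EXX = 480 MPa.
Effective throat (given) t_e = 3 mm.
A_we = 3 × 335 = 1005 mm².
F_nw = 0.6 F_EXX = 288 MPa.
R_n/Ω = (288 × 1005) / 2.0 × 10⁻³ = 144.7 kN.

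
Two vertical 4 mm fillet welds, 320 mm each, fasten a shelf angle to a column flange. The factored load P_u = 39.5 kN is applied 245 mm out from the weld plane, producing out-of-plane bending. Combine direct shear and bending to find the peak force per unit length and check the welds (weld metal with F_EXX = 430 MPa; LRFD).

L_w = 2 × 320 = 640 mm; section modulus (unit throat) S = 2 × L²/6 = 34130 mm².
Direct shear f_v = P/L_w = 39.5×10³/640 = 61.72 N/mm.
Moment M = P × e = 39.5×10³ × 245 = 9677500 N·mm; bending f_b = M/S = 283.5 N/mm.
f_max = √(f_v² + f_b²) = √(61.72² + 283.5²) = 290.2 N/mm.
φr_n = 0.75 × 0.6 × 430 × (0.707 × 4) = 547.2 N/mm → adequate.

f_max ≈ 290 N/mm; adequate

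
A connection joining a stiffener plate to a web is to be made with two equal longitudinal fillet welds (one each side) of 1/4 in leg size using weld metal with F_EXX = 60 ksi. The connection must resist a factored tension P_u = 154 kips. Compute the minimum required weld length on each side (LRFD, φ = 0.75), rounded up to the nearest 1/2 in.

L = 16.5 in on each side

Throat t_e = 0.707 × 0.25 = 0.1767 in.
φr_n = 0.75 × 0.6 × 60 × 0.1767 = 4.772 kips/in.
L_req = P_u / φr_n = 154 / 4.772 = 32.27 in total.
Per side: 32.27 / 2 = 16.13 in.
Round up → use L = 16.5 in on each side.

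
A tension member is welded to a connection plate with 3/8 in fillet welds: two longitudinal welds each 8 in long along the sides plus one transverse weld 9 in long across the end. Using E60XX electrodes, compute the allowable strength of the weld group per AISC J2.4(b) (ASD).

E60XX → F_EXX = 60 ksi.
t_e = 0.707 × 0.375 = 0.2651 in.
R_nwl = 0.6 × 60 × 0.2651 × 16 = 152.7 kip (longitudinal, 2 welds).
R_nwt = 0.6 × 60 × 0.2651 × 9 = 85.9 kip (transverse, base value).
(i) R_nwl + R_nwt = 238.6 kip; (ii) 0.85 R_nwl + 1.5 R_nwt = 258.7 kip.
R_n = max = 258.7 kip [governs: (ii)]; R_n/Ω = 129.3 kip.

R_n/Ω ≈ 129 kip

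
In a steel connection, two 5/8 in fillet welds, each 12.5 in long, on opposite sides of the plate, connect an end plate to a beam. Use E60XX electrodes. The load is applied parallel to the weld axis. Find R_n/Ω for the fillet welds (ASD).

E60XX → F_EXX = 60 ksi.
Effective throat t_e = 0.707 × 0.625 = 0.4419 in.
Total length L = 25 in; A_we = 0.4419 × 25 = 11.05 in².
F_nw = 0.6 F_EXX = 0.6 × 60 = 36 ksi.
R_n = 36 × 11.05 = 397.7 kips; R_n/Ω = 397.7/2.0 = 198.8 kips.

R_n/Ω ≈ 199 kips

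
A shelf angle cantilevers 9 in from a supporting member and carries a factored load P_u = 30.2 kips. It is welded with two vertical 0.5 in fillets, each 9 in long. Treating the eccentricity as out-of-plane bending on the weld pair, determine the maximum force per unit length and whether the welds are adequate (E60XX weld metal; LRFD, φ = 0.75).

f_max ≈ 10.2 kip/in; NOT adequate

E60XX → F_EXX = 60 ksi.
L_w = 2 × 9 = 18 in; section modulus (unit throat) S = 2 × L²/6 = 27 in².
Direct shear f_v = P/L_w = 30.2/18 = 1.678 kip/in.
Moment M = P × e = 30.2 × 9 = 271.8 kip·in; bending f_b = M/S = 10.07 kip/in.
f_max = √(f_v² + f_b²) = √(1.678² + 10.07²) = 10.21 kip/in.
φr_n = 0.75 × 0.6 × 60 × (0.707 × 0.5) = 9.544 kip/in → NOT adequate.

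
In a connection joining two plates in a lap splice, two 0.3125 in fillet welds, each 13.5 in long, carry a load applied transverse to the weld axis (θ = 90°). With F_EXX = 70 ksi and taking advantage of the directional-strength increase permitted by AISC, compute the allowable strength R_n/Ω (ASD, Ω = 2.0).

t_e = 0.707 × 0.3125 = 0.2209 in; A_we = 0.2209 × 27 = 5.965 in².
Directional factor: 1.0 + 0.5 sin^1.5(90°) = 1.5.
F_nw = 0.6 × 70 × 1.5 = 63 ksi.
R_n/Ω = (63 × 5.965) / 2.0 = 187.9 kip.

R_n/Ω ≈ 188 kip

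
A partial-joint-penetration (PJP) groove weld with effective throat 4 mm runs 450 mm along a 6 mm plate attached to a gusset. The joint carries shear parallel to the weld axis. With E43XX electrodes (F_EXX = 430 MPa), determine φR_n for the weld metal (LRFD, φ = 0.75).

Effective throat (given) t_e = 4 mm.
A_we = 4 × 450 = 1800 mm².
F_nw = 0.6 F_EXX = 258 MPa.
φR_n = 0.75 × 258 × 1800 × 10⁻³ = 348.3 kN.

φR_n ≈ 348 kN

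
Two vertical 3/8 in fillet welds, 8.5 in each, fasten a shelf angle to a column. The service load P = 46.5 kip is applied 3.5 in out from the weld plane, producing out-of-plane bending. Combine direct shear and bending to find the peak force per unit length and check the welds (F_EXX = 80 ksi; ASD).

L_w = 2 × 8.5 = 17 in; section modulus (unit throat) S = 2 × L²/6 = 24.08 in².
Direct shear f_v = P/L_w = 46.5/17 = 2.735 kip/in.
Moment M = P × e = 46.5 × 3.5 = 162.75 kip·in; bending f_b = M/S = 6.758 kip/in.
f_max = √(f_v² + f_b²) = √(2.735² + 6.758²) = 7.29 kip/in.
r_n/Ω = (1/2.0) × 0.6 × 80 × (0.707 × 0.375) = 6.363 kip/in → NOT adequate.

f_max ≈ 7.29 kip/in; NOT adequate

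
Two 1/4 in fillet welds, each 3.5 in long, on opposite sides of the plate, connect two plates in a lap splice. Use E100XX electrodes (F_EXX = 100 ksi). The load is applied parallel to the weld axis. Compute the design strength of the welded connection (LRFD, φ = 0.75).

Effective throat t_e = 0.707 × 0.25 = 0.1767 in.
Total length L = 7 in; A_we = 0.1767 × 7 = 1.237 in².
F_nw = 0.6 F_EXX = 0.6 × 100 = 60 ksi.
φR_n = 0.75 × 60 × 1.237 = 55.68 kips.

φR_n ≈ 55.7 kips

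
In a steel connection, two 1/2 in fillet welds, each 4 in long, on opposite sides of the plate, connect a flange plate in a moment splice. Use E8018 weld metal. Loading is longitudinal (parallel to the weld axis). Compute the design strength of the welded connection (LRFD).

φR_n ≈ 102 kips

E80XX → F_EXX = 80 ksi.
Effective throat t_e = 0.707 × 0.5 = 0.3535 in.
Total length L = 8 in; A_we = 0.3535 × 8 = 2.828 in².
F_nw = 0.6 F_EXX = 0.6 × 80 = 48 ksi.
φR_n = 0.75 × 48 × 2.828 = 101.8 kips.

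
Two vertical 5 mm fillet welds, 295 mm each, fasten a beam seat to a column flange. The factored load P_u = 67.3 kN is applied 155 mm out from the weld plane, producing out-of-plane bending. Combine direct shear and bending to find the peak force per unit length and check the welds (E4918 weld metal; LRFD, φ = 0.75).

E49XX → F_EXX = 490 MPa.
L_w = 2 × 295 = 590 mm; section modulus (unit throat) S = 2 × L²/6 = 29010 mm².
Direct shear f_v = P/L_w = 67.3×10³/590 = 114.1 N/mm.
Moment M = P × e = 67.3×10³ × 155 = 10432000 N·mm; bending f_b = M/S = 359.6 N/mm.
f_max = √(f_v² + f_b²) = √(114.1² + 359.6²) = 377.3 N/mm.
φr_n = 0.75 × 0.6 × 490 × (0.707 × 5) = 779.5 N/mm → adequate.

f_max ≈ 377 N/mm; adequate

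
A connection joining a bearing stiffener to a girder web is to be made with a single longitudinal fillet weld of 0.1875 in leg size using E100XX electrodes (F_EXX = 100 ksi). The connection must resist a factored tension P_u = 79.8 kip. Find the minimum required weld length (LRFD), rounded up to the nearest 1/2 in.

L = 13.5 in

Throat t_e = 0.707 × 0.1875 = 0.1326 in.
φr_n = 0.75 × 0.6 × 100 × 0.1326 = 5.965 kip/in.
L_req = P_u / φr_n = 79.8 / 5.965 = 13.38 in total.
Round up → use L = 13.5 in.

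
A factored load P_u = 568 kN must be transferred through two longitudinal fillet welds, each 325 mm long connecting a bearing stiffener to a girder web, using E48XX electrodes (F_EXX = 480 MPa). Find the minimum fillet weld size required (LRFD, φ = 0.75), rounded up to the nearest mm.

Total weld length L = 650 mm.
Required throat t_e = P_u / (φ × 0.6 F_EXX × L) = 568 / (0.75 × 0.6 × 480 × 650 × 10⁻³) = 4.046 mm.
Required leg w = t_e / 0.707 = 5.722 mm → use 6 mm.

w = 6 mm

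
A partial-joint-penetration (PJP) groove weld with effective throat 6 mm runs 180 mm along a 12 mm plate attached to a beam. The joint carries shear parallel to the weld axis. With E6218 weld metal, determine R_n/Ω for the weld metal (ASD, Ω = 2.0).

R_n/Ω ≈ 201 kN

E62XX → F_EXX = 620 MPa.
Effective throat (given) t_e = 6 mm.
A_we = 6 × 180 = 1080 mm².
F_nw = 0.6 F_EXX = 372 MPa.
R_n/Ω = (372 × 1080) / 2.0 × 10⁻³ = 200.9 kN.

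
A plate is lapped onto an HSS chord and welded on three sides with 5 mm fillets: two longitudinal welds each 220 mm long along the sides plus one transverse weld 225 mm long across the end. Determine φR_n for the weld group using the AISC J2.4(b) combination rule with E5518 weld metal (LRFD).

φR_n ≈ 623 kN

E55XX → F_EXX = 550 MPa.
t_e = 0.707 × 5 = 3.535 mm.
R_nwl = 0.6 × 550 × 3.535 × 440 × 10⁻³ = 513.3 kN (longitudinal, 2 welds).
R_nwt = 0.6 × 550 × 3.535 × 225 × 10⁻³ = 262.5 kN (transverse, base value).
(i) R_nwl + R_nwt = 775.8 kN; (ii) 0.85 R_nwl + 1.5 R_nwt = 830 kN.
R_n = max = 830 kN [governs: (ii)]; φR_n = 622.5 kN.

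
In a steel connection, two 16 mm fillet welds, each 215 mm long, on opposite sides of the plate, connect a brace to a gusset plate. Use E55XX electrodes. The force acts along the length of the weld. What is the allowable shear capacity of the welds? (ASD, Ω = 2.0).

R_n/Ω ≈ 803 kN

E55XX → F_EXX = 550 MPa.
Effective throat t_e = 0.707 × 16 = 11.31 mm.
Total length L = 430 mm; A_we = 11.31 × 430 = 4864 mm².
F_nw = 0.6 F_EXX = 0.6 × 550 = 330 MPa.
R_n = 330 × 4864 × 10⁻³ = 1605 kN; R_n/Ω = 1605/2.0 = 802.6 kN.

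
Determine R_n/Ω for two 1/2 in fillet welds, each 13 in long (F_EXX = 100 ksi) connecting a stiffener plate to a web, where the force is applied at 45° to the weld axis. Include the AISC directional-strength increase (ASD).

t_e = 0.707 × 0.5 = 0.3535 in; A_we = 0.3535 × 26 = 9.191 in².
Directional factor: 1.0 + 0.5 sin^1.5(45°) = 1.297.
F_nw = 0.6 × 100 × 1.297 = 77.84 ksi.
R_n/Ω = (77.84 × 9.191) / 2.0 = 357.7 kips.

R_n/Ω ≈ 358 kips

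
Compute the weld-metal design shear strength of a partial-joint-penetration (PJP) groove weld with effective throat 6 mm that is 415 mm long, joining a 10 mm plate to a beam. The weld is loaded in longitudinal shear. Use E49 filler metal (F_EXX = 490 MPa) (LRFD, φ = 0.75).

φR_n ≈ 549 kN

Effective throat (given) t_e = 6 mm.
A_we = 6 × 415 = 2490 mm².
F_nw = 0.6 F_EXX = 294 MPa.
φR_n = 0.75 × 294 × 2490 × 10⁻³ = 549 kN.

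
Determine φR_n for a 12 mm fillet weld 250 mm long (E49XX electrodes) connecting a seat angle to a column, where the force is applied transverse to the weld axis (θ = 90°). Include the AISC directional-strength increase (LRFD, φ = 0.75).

φR_n ≈ 702 kN

E49XX → F_EXX = 490 MPa.
t_e = 0.707 × 12 = 8.484 mm; A_we = 8.484 × 250 = 2121 mm².
Directional factor: 1.0 + 0.5 sin^1.5(90°) = 1.5.
F_nw = 0.6 × 490 × 1.5 = 441 MPa.
φR_n = 0.75 × 441 × 2121 × 10⁻³ = 701.5 kN.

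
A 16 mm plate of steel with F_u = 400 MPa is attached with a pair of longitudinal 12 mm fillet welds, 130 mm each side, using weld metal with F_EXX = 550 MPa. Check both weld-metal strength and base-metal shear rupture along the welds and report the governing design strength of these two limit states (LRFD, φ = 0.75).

t_e = 0.707 × 12 = 8.484 mm; L = 260 mm.
Weld metal: φR_n = 0.75 × 0.6 × 550 × 8.484 × 260 × 10⁻³ = 545.9 kN.
Base metal (shear rupture): φR_n = 0.75 × 0.6 × 400 × 16 × 260 × 10⁻³ = 748.8 kN.
Governing: weld metal.

φR_n ≈ 546 kN (weld metal governs)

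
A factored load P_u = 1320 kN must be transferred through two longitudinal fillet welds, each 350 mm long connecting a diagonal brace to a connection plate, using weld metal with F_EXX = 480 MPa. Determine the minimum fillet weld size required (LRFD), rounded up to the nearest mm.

w = 13 mm

Total weld length L = 700 mm.
Required throat t_e = P_u / (φ × 0.6 F_EXX × L) = 1320 / (0.75 × 0.6 × 480 × 700 × 10⁻³) = 8.73 mm.
Required leg w = t_e / 0.707 = 12.35 mm → use 13 mm.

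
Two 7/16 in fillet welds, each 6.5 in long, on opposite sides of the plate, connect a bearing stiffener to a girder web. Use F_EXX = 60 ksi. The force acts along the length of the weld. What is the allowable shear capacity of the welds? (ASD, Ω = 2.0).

R_n/Ω ≈ 72.4 kip

Effective throat t_e = 0.707 × 0.4375 = 0.3093 in.
Total length L = 13 in; A_we = 0.3093 × 13 = 4.021 in².
F_nw = 0.6 F_EXX = 0.6 × 60 = 36 ksi.
R_n = 36 × 4.021 = 144.8 kip; R_n/Ω = 144.8/2.0 = 72.38 kip.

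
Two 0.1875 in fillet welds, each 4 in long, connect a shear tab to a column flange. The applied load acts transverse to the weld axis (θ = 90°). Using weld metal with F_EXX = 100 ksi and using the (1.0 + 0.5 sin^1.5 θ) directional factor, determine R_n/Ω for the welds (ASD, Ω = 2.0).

t_e = 0.707 × 0.1875 = 0.1326 in; A_we = 0.1326 × 8 = 1.06 in².
Directional factor: 1.0 + 0.5 sin^1.5(90°) = 1.5.
F_nw = 0.6 × 100 × 1.5 = 90 ksi.
R_n/Ω = (90 × 1.06) / 2.0 = 47.72 kip.

R_n/Ω ≈ 47.7 kip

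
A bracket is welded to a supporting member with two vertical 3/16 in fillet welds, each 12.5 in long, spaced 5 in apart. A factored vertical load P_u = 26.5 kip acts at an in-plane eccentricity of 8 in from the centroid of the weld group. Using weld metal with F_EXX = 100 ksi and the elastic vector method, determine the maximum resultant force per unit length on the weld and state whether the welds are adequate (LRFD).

Total weld length L_w = 25 in. Treat welds as unit-width lines.
Polar moment about centroid: J = 2[d³/12 + d(b/2)²] = 2[12.5³/12 + 12.5×2.5²] = 481.8 in³.
Direct shear f_v = P/L_w = 26.5 / 25 = 1.06 kip/in (vertical).
Torsion M = P·e = 26.5 × 8 = 212 kip·in.
Critical point at (x, y) = (2.5, 6.25) from centroid. f_tx = M·y/J = 2.75 kip/in; f_ty = M·x/J = 1.1 kip/in.
Resultant f_max = √[f_tx² + (f_v + f_ty)²] = √[2.75² + (1.06 + 1.1)²] = 3.497 kip/in.
Capacity per unit length: φr_n = 0.75 × 0.6 × 100 × (0.707 × 0.1875) = 5.965 kip/in.
3.497 ≤ 5.965 → adequate.

f_max ≈ 3.5 kip/in; adequate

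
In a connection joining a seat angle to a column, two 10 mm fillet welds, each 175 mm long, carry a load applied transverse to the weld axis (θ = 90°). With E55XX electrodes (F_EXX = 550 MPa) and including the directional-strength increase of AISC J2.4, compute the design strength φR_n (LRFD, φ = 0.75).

φR_n ≈ 919 kN

t_e = 0.707 × 10 = 7.07 mm; A_we = 7.07 × 350 = 2474 mm².
Directional factor: 1.0 + 0.5 sin^1.5(90°) = 1.5.
F_nw = 0.6 × 550 × 1.5 = 495 MPa.
φR_n = 0.75 × 495 × 2474 × 10⁻³ = 918.7 kN.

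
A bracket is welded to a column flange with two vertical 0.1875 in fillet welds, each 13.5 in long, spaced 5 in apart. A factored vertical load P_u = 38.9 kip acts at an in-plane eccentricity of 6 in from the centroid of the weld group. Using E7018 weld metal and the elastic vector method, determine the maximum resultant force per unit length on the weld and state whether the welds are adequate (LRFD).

E70XX → F_EXX = 70 ksi.
Total weld length L_w = 27 in. Treat welds as unit-width lines.
Polar moment about centroid: J = 2[d³/12 + d(b/2)²] = 2[13.5³/12 + 13.5×2.5²] = 578.8 in³.
Direct shear f_v = P/L_w = 38.9 / 27 = 1.441 kip/in (vertical).
Torsion M = P·e = 38.9 × 6 = 233.4 kip·in.
Critical point at (x, y) = (2.5, 6.75) from centroid. f_tx = M·y/J = 2.722 kip/in; f_ty = M·x/J = 1.008 kip/in.
Resultant f_max = √[f_tx² + (f_v + f_ty)²] = √[2.722² + (1.441 + 1.008)²] = 3.661 kip/in.
Capacity per unit length: φr_n = 0.75 × 0.6 × 70 × (0.707 × 0.1875) = 4.176 kip/in.
3.661 ≤ 4.176 → adequate.

f_max ≈ 3.66 kip/in; adequate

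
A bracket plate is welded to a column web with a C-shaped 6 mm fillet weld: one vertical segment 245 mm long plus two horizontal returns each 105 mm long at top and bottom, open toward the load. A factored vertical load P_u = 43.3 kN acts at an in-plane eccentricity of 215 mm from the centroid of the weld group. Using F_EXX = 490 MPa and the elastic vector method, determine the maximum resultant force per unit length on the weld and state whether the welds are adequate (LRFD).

f_max ≈ 342 N/mm; adequate

Total weld length L_w = 455 mm. Treat welds as unit-width lines.
Centroid: x̄ = 2×105×52.5 / 455 = 24.23 mm from the vertical weld.
Polar moment about centroid: J = I_x + I_y = [245³/12 + 2×105×122.5²] + [245×24.23² + 2(105³/12 + 105×28.27²)] = 4881000 mm³.
Direct shear f_v = P/L_w = 43.3×10³ / 455 = 95.16 N/mm (vertical).
Torsion M = P·e = 43.3×10³ × 215 = 9309500 N·mm.
Critical point at (x, y) = (80.77, 122.5) from centroid. f_tx = M·y/J = 233.6 N/mm; f_ty = M·x/J = 154 N/mm.
Resultant f_max = √[f_tx² + (f_v + f_ty)²] = √[233.6² + (95.16 + 154)²] = 341.6 N/mm.
Capacity per unit length: φr_n = 0.75 × 0.6 × 490 × (0.707 × 6) = 935.4 N/mm.
341.6 ≤ 935.4 → adequate.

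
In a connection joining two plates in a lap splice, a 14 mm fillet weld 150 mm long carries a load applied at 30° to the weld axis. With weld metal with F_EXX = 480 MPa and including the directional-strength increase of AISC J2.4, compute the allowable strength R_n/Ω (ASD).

R_n/Ω ≈ 252 kN

t_e = 0.707 × 14 = 9.898 mm; A_we = 9.898 × 150 = 1485 mm².
Directional factor: 1.0 + 0.5 sin^1.5(30°) = 1.177.
F_nw = 0.6 × 480 × 1.177 = 338.9 MPa.
R_n/Ω = (338.9 × 1485) / 2.0 × 10⁻³ = 251.6 kN.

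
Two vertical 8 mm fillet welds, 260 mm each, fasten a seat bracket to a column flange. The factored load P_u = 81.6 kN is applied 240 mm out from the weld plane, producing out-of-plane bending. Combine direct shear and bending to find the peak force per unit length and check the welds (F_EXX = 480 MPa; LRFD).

f_max ≈ 883 N/mm; adequate

L_w = 2 × 260 = 520 mm; section modulus (unit throat) S = 2 × L²/6 = 22530 mm².
Direct shear f_v = P/L_w = 81.6×10³/520 = 156.9 N/mm.
Moment M = P × e = 81.6×10³ × 240 = 19584000 N·mm; bending f_b = M/S = 869.1 N/mm.
f_max = √(f_v² + f_b²) = √(156.9² + 869.1²) = 883.2 N/mm.
φr_n = 0.75 × 0.6 × 480 × (0.707 × 8) = 1222 N/mm → adequate.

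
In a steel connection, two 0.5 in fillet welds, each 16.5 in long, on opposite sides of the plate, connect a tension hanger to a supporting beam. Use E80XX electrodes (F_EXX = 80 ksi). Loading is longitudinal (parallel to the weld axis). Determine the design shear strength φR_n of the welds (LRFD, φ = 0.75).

φR_n ≈ 420 kip

Effective throat t_e = 0.707 × 0.5 = 0.3535 in.
Total length L = 33 in; A_we = 0.3535 × 33 = 11.67 in².
F_nw = 0.6 F_EXX = 0.6 × 80 = 48 ksi.
φR_n = 0.75 × 48 × 11.67 = 420 kip.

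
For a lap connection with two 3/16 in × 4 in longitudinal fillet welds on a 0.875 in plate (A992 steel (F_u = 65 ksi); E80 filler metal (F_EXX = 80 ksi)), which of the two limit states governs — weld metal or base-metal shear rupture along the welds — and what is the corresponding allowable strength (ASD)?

R_n/Ω ≈ 25.5 kips (weld metal governs)

t_e = 0.707 × 0.1875 = 0.1326 in; L = 8 in.
Weld metal: R_n/Ω = (1/2.0) × 0.6 × 80 × 0.1326 × 8 = 25.45 kips.
Base metal (shear rupture): R_n/Ω = (1/2.0) × 0.6 × 65 × 0.875 × 8 = 136.5 kips.
Governing: weld metal.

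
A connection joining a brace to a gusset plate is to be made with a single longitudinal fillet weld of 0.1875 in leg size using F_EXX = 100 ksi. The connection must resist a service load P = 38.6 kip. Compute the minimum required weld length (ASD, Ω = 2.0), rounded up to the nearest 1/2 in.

Throat t_e = 0.707 × 0.1875 = 0.1326 in.
r_n/Ω = (0.6 × 100 × 0.1326) / 2.0 = 3.977 kip/in.
L_req = P / (r_n/Ω) = 38.6 / 3.977 = 9.706 in total.
Round up → use L = 10 in.

L = 10 in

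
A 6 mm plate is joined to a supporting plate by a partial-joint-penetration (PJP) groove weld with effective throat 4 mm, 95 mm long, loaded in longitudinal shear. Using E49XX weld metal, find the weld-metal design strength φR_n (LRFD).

φR_n ≈ 83.8 kN

E49XX → F_EXX = 490 MPa.
Effective throat (given) t_e = 4 mm.
A_we = 4 × 95 = 380 mm².
F_nw = 0.6 F_EXX = 294 MPa.
φR_n = 0.75 × 294 × 380 × 10⁻³ = 83.79 kN.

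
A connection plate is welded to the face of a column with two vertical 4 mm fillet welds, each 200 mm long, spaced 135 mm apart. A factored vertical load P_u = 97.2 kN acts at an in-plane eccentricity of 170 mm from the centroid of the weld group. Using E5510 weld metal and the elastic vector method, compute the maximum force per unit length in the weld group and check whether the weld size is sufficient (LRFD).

E55XX → F_EXX = 550 MPa.
Total weld length L_w = 400 mm. Treat welds as unit-width lines.
Polar moment about centroid: J = 2[d³/12 + d(b/2)²] = 2[200³/12 + 200×67.5²] = 3156000 mm³.
Direct shear f_v = P/L_w = 97.2×10³ / 400 = 243 N/mm (vertical).
Torsion M = P·e = 97.2×10³ × 170 = 16524000 N·mm.
Critical point at (x, y) = (67.5, 100) from centroid. f_tx = M·y/J = 523.6 N/mm; f_ty = M·x/J = 353.4 N/mm.
Resultant f_max = √[f_tx² + (f_v + f_ty)²] = √[523.6² + (243 + 353.4)²] = 793.7 N/mm.
Capacity per unit length: φr_n = 0.75 × 0.6 × 550 × (0.707 × 4) = 699.9 N/mm.
793.7 > 699.9 → NOT adequate.

f_max ≈ 794 N/mm; NOT adequate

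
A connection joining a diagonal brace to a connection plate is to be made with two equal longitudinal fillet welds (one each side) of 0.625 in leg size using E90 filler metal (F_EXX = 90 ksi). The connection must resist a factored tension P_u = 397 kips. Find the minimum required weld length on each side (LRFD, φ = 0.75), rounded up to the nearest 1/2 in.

L = 11.5 in on each side

Throat t_e = 0.707 × 0.625 = 0.4419 in.
φr_n = 0.75 × 0.6 × 90 × 0.4419 = 17.9 kips/in.
L_req = P_u / φr_n = 397 / 17.9 = 22.18 in total.
Per side: 22.18 / 2 = 11.09 in.
Round up → use L = 11.5 in on each side.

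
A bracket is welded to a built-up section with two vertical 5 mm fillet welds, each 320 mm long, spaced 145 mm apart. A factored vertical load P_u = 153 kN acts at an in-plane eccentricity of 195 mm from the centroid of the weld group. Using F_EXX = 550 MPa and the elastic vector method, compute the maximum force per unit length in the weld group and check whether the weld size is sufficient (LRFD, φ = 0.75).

f_max ≈ 726 N/mm; adequate

Total weld length L_w = 640 mm. Treat welds as unit-width lines.
Polar moment about centroid: J = 2[d³/12 + d(b/2)²] = 2[320³/12 + 320×72.5²] = 8825000 mm³.
Direct shear f_v = P/L_w = 153×10³ / 640 = 239.1 N/mm (vertical).
Torsion M = P·e = 153×10³ × 195 = 29835000 N·mm.
Critical point at (x, y) = (72.5, 160) from centroid. f_tx = M·y/J = 540.9 N/mm; f_ty = M·x/J = 245.1 N/mm.
Resultant f_max = √[f_tx² + (f_v + f_ty)²] = √[540.9² + (239.1 + 245.1)²] = 725.9 N/mm.
Capacity per unit length: φr_n = 0.75 × 0.6 × 550 × (0.707 × 5) = 874.9 N/mm.
725.9 ≤ 874.9 → adequate.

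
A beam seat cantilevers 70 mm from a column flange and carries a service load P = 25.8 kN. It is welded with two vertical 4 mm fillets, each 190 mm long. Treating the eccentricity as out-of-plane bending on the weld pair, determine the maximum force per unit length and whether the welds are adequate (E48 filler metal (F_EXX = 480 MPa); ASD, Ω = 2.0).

L_w = 2 × 190 = 380 mm; section modulus (unit throat) S = 2 × L²/6 = 12030 mm².
Direct shear f_v = P/L_w = 25.8×10³/380 = 67.89 N/mm.
Moment M = P × e = 25.8×10³ × 70 = 1806000 N·mm; bending f_b = M/S = 150.1 N/mm.
f_max = √(f_v² + f_b²) = √(67.89² + 150.1²) = 164.7 N/mm.
r_n/Ω = (1/2.0) × 0.6 × 480 × (0.707 × 4) = 407.2 N/mm → adequate.

f_max ≈ 165 N/mm; adequate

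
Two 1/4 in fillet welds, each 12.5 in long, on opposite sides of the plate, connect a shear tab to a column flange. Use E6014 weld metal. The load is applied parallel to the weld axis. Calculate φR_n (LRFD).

E60XX → F_EXX = 60 ksi.
Effective throat t_e = 0.707 × 0.25 = 0.1767 in.
Total length L = 25 in; A_we = 0.1767 × 25 = 4.419 in².
F_nw = 0.6 F_EXX = 0.6 × 60 = 36 ksi.
φR_n = 0.75 × 36 × 4.419 = 119.3 kip.

φR_n ≈ 119 kip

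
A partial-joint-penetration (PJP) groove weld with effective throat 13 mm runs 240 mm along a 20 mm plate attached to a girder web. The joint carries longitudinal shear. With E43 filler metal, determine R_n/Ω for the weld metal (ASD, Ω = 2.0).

R_n/Ω ≈ 402 kN

E43XX → F_EXX = 430 MPa.
Effective throat (given) t_e = 13 mm.
A_we = 13 × 240 = 3120 mm².
F_nw = 0.6 F_EXX = 258 MPa.
R_n/Ω = (258 × 3120) / 2.0 × 10⁻³ = 402.5 kN.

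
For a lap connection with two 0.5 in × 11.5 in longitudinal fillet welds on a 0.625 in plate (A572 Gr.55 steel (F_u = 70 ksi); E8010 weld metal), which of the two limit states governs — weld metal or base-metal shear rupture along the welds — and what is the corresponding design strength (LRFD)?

φR_n ≈ 293 kip (weld metal governs)

E80XX → F_EXX = 80 ksi.
t_e = 0.707 × 0.5 = 0.3535 in; L = 23 in.
Weld metal: φR_n = 0.75 × 0.6 × 80 × 0.3535 × 23 = 292.7 kip.
Base metal (shear rupture): φR_n = 0.75 × 0.6 × 70 × 0.625 × 23 = 452.8 kip.
Governing: weld metal.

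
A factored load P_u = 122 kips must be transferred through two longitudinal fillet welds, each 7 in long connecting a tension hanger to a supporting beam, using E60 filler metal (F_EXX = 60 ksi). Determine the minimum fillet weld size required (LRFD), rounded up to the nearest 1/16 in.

w = 1/2 in

Total weld length L = 14 in.
Required throat t_e = P_u / (φ × 0.6 F_EXX × L) = 122 / (0.75 × 0.6 × 60 × 14) = 0.3228 in.
Required leg w = t_e / 0.707 = 0.4565 in → use 1/2 in.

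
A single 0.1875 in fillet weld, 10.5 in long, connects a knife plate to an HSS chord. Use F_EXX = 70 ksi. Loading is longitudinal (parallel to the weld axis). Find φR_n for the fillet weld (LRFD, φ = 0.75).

φR_n ≈ 43.8 kips

Effective throat t_e = 0.707 × 0.1875 = 0.1326 in.
Total length L = 10.5 in; A_we = 0.1326 × 10.5 = 1.392 in².
F_nw = 0.6 F_EXX = 0.6 × 70 = 42 ksi.
φR_n = 0.75 × 42 × 1.392 = 43.85 kips.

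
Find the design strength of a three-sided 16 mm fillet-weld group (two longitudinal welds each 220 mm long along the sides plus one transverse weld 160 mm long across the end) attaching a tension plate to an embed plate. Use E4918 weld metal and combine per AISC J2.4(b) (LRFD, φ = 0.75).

φR_n ≈ 1530 kN

E49XX → F_EXX = 490 MPa.
t_e = 0.707 × 16 = 11.31 mm.
R_nwl = 0.6 × 490 × 11.31 × 440 × 10⁻³ = 1463 kN (longitudinal, 2 welds).
R_nwt = 0.6 × 490 × 11.31 × 160 × 10⁻³ = 532.1 kN (transverse, base value).
(i) R_nwl + R_nwt = 1995 kN; (ii) 0.85 R_nwl + 1.5 R_nwt = 2042 kN.
R_n = max = 2042 kN [governs: (ii)]; φR_n = 1531 kN.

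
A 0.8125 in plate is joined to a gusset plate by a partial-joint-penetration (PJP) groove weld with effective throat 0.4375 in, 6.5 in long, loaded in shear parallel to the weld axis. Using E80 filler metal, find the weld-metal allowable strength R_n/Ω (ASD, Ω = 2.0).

R_n/Ω ≈ 68.2 kip

E80XX → F_EXX = 80 ksi.
Effective throat (given) t_e = 0.4375 in.
A_we = 0.4375 × 6.5 = 2.844 in².
F_nw = 0.6 F_EXX = 48 ksi.
R_n/Ω = (48 × 2.844) / 2.0 = 68.25 kip.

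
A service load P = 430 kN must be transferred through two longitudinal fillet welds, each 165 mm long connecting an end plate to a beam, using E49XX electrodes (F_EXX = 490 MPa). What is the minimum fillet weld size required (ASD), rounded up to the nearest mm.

Total weld length L = 330 mm.
Required throat t_e = P × Ω / (0.6 F_EXX × L) = 430 × 2.0 / (0.6 × 490 × 330 × 10⁻³) = 8.864 mm.
Required leg w = t_e / 0.707 = 12.54 mm → use 13 mm.

w = 13 mm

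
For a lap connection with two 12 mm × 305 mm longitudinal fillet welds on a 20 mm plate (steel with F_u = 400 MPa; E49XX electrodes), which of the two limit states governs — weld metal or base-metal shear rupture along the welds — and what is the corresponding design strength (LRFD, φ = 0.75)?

E49XX → F_EXX = 490 MPa.
t_e = 0.707 × 12 = 8.484 mm; L = 610 mm.
Weld metal: φR_n = 0.75 × 0.6 × 490 × 8.484 × 610 × 10⁻³ = 1141 kN.
Base metal (shear rupture): φR_n = 0.75 × 0.6 × 400 × 20 × 610 × 10⁻³ = 2196 kN.
Governing: weld metal.

φR_n ≈ 1140 kN (weld metal governs)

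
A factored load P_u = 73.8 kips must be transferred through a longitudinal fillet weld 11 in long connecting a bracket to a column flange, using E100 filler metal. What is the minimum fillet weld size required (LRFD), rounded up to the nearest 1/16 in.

E100XX → F_EXX = 100 ksi.
Total weld length L = 11 in.
Required throat t_e = P_u / (φ × 0.6 F_EXX × L) = 73.8 / (0.75 × 0.6 × 100 × 11) = 0.1491 in.
Required leg w = t_e / 0.707 = 0.2109 in → use 1/4 in.

w = 1/4 in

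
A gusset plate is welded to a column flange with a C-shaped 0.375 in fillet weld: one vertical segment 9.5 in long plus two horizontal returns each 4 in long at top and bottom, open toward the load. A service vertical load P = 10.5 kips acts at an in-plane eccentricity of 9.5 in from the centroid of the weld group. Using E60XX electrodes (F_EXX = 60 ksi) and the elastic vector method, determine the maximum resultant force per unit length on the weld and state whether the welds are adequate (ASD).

Total weld length L_w = 17.5 in. Treat welds as unit-width lines.
Centroid: x̄ = 2×4×2 / 17.5 = 0.9143 in from the vertical weld.
Polar moment about centroid: J = I_x + I_y = [9.5³/12 + 2×4×4.75²] + [9.5×0.9143² + 2(4³/12 + 4×1.086²)] = 280 in³.
Direct shear f_v = P/L_w = 10.5 / 17.5 = 0.6 kip/in (vertical).
Torsion M = P·e = 10.5 × 9.5 = 99.75 kip·in.
Critical point at (x, y) = (3.086, 4.75) from centroid. f_tx = M·y/J = 1.692 kip/in; f_ty = M·x/J = 1.099 kip/in.
Resultant f_max = √[f_tx² + (f_v + f_ty)²] = √[1.692² + (0.6 + 1.099)²] = 2.398 kip/in.
Capacity per unit length: r_n/Ω = (1/2.0) × 0.6 × 60 × (0.707 × 0.375) = 4.772 kip/in.
2.398 ≤ 4.772 → adequate.

f_max ≈ 2.4 kip/in; adequate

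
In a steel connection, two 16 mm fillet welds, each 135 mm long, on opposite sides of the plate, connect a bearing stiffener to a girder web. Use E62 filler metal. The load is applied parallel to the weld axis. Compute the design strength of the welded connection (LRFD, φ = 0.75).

φR_n ≈ 852 kN

E62XX → F_EXX = 620 MPa.
Effective throat t_e = 0.707 × 16 = 11.31 mm.
Total length L = 270 mm; A_we = 11.31 × 270 = 3054 mm².
F_nw = 0.6 F_EXX = 0.6 × 620 = 372 MPa.
φR_n = 0.75 × 372 × 3054 × 10⁻³ = 852.1 kN.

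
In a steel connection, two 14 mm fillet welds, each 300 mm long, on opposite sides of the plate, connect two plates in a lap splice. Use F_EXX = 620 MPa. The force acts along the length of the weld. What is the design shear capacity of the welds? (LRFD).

φR_n ≈ 1660 kN

Effective throat t_e = 0.707 × 14 = 9.898 mm.
Total length L = 600 mm; A_we = 9.898 × 600 = 5939 mm².
F_nw = 0.6 F_EXX = 0.6 × 620 = 372 MPa.
φR_n = 0.75 × 372 × 5939 × 10⁻³ = 1657 kN.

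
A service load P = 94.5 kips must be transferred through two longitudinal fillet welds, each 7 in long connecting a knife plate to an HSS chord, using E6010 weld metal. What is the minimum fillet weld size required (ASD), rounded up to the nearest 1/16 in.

E60XX → F_EXX = 60 ksi.
Total weld length L = 14 in.
Required throat t_e = P × Ω / (0.6 F_EXX × L) = 94.5 × 2.0 / (0.6 × 60 × 14) = 0.375 in.
Required leg w = t_e / 0.707 = 0.5304 in → use 9/16 in.

w = 9/16 in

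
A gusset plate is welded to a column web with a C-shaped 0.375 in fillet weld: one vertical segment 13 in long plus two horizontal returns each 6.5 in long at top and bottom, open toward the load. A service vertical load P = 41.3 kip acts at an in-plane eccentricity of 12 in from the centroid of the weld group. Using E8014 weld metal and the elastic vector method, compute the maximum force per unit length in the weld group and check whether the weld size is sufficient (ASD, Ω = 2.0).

f_max ≈ 5.85 kip/in; adequate

E80XX → F_EXX = 80 ksi.
Total weld length L_w = 26 in. Treat welds as unit-width lines.
Centroid: x̄ = 2×6.5×3.25 / 26 = 1.625 in from the vertical weld.
Polar moment about centroid: J = I_x + I_y = [13³/12 + 2×6.5×6.5²] + [13×1.625² + 2(6.5³/12 + 6.5×1.625²)] = 846.8 in³.
Direct shear f_v = P/L_w = 41.3 / 26 = 1.588 kip/in (vertical).
Torsion M = P·e = 41.3 × 12 = 495.6 kip·in.
Critical point at (x, y) = (4.875, 6.5) from centroid. f_tx = M·y/J = 3.804 kip/in; f_ty = M·x/J = 2.853 kip/in.
Resultant f_max = √[f_tx² + (f_v + f_ty)²] = √[3.804² + (1.588 + 2.853)²] = 5.848 kip/in.
Capacity per unit length: r_n/Ω = (1/2.0) × 0.6 × 80 × (0.707 × 0.375) = 6.363 kip/in.
5.848 ≤ 6.363 → adequate.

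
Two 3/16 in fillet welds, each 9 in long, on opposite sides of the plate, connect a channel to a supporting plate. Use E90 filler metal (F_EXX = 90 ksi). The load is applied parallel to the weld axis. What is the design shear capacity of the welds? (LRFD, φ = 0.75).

Effective throat t_e = 0.707 × 0.1875 = 0.1326 in.
Total length L = 18 in; A_we = 0.1326 × 18 = 2.386 in².
F_nw = 0.6 F_EXX = 0.6 × 90 = 54 ksi.
φR_n = 0.75 × 54 × 2.386 = 96.64 kips.

φR_n ≈ 96.6 kips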